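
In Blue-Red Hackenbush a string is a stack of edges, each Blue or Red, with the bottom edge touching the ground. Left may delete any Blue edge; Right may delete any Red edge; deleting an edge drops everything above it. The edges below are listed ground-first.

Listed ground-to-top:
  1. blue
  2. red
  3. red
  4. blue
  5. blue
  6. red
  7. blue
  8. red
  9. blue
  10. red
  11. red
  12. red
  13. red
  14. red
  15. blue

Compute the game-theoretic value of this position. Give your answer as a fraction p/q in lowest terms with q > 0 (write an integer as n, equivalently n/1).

value_1 [b]  L=[0]  R=[]  = 1
value_2 [br]  L=[0]  R=[1]  = 1/2
value_3 [brr]  L=[0]  R=[1/2, 1]  = 1/4
value_4 [brrb]  L=[0, 1/4]  R=[1/2, 1]  = 3/8
value_5 [brrbb]  L=[0, 1/4, 3/8]  R=[1/2, 1]  = 7/16
value_6 [brrbbr]  L=[0, 1/4, 3/8]  R=[7/16, 1/2, 1]  = 13/32
value_7 [brrbbrb]  L=[0, 1/4, 3/8, 13/32]  R=[7/16, 1/2, 1]  = 27/64
value_8 [brrbbrbr]  L=[0, 1/4, 3/8, 13/32]  R=[27/64, 7/16, 1/2, 1]  = 53/128
value_9 [brrbbrbrb]  L=[0, 1/4, 3/8, 13/32, 53/128]  R=[27/64, 7/16, 1/2, 1]  = 107/256
value_10 [brrbbrbrbr]  L=[0, 1/4, 3/8, 13/32, 53/128]  R=[107/256, 27/64, 7/16, 1/2, 1]  = 213/512
value_11 [brrbbrbrbrr]  L=[0, 1/4, 3/8, 13/32, 53/128]  R=[213/512, 107/256, 27/64, 7/16, 1/2, 1]  = 425/1024
value_12 [brrbbrbrbrrr]  L=[0, 1/4, 3/8, 13/32, 53/128]  R=[425/1024, 213/512, 107/256, 27/64, 7/16, 1/2, 1]  = 849/2048
value_13 [brrbbrbrbrrrr]  L=[0, 1/4, 3/8, 13/32, 53/128]  R=[849/2048, 425/1024, 213/512, 107/256, 27/64, 7/16, 1/2, 1]  = 1697/4096
value_14 [brrbbrbrbrrrrr]  L=[0, 1/4, 3/8, 13/32, 53/128]  R=[1697/4096, 849/2048, 425/1024, 213/512, 107/256, 27/64, 7/16, 1/2, 1]  = 3393/8192
value_15 [brrbbrbrbrrrrrb]  L=[0, 1/4, 3/8, 13/32, 53/128, 3393/8192]  R=[1697/4096, 849/2048, 425/1024, 213/512, 107/256, 27/64, 7/16, 1/2, 1]  = 6787/16384

6787/16384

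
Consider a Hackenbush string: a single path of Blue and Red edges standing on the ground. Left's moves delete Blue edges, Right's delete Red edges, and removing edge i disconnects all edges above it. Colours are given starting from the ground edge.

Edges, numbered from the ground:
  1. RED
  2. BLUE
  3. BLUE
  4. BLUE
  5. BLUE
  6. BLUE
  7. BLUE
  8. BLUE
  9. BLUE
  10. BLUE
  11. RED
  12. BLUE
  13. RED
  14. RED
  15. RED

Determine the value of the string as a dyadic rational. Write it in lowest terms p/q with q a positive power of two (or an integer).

1 of 15 · R · max L −∞ · min R 0 => -1
2 of 15 · RB · max L -1 · min R 0 => -1/2
3 of 15 · RBB · max L -1/2 · min R 0 => -1/4
4 of 15 · RBBB · max L -1/4 · min R 0 => -1/8
5 of 15 · RBBBB · max L -1/8 · min R 0 => -1/16
6 of 15 · RBBBBB · max L -1/16 · min R 0 => -1/32
7 of 15 · RBBBBBB · max L -1/32 · min R 0 => -1/64
8 of 15 · RBBBBBBB · max L -1/64 · min R 0 => -1/128
9 of 15 · RBBBBBBBB · max L -1/128 · min R 0 => -1/256
10 of 15 · RBBBBBBBBB · max L -1/256 · min R 0 => -1/512
11 of 15 · RBBBBBBBBBR · max L -1/256 · min R -1/512 => -3/1024
12 of 15 · RBBBBBBBBBRB · max L -3/1024 · min R -1/512 => -5/2048
13 of 15 · RBBBBBBBBBRBR · max L -3/1024 · min R -5/2048 => -11/4096
14 of 15 · RBBBBBBBBBRBRR · max L -3/1024 · min R -11/4096 => -23/8192
15 of 15 · RBBBBBBBBBRBRRR · max L -3/1024 · min R -23/8192 => -47/16384

-47/16384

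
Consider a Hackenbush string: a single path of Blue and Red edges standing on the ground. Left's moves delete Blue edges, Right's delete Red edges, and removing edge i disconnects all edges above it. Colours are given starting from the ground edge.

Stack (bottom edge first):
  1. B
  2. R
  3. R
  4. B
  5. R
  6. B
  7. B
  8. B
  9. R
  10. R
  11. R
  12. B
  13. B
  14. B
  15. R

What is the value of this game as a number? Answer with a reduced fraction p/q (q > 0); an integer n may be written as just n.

1 of 15 · B · max L 0 · min R +∞ → 1
2 of 15 · BR · max L 0 · min R 1 → 1/2
3 of 15 · BRR · max L 0 · min R 1/2 → 1/4
4 of 15 · BRRB · max L 1/4 · min R 1/2 → 3/8
5 of 15 · BRRBR · max L 1/4 · min R 3/8 → 5/16
6 of 15 · BRRBRB · max L 5/16 · min R 3/8 → 11/32
7 of 15 · BRRBRBB · max L 11/32 · min R 3/8 → 23/64
8 of 15 · BRRBRBBB · max L 23/64 · min R 3/8 → 47/128
9 of 15 · BRRBRBBBR · max L 23/64 · min R 47/128 → 93/256
10 of 15 · BRRBRBBBRR · max L 23/64 · min R 93/256 → 185/512
11 of 15 · BRRBRBBBRRR · max L 23/64 · min R 185/512 → 369/1024
12 of 15 · BRRBRBBBRRRB · max L 369/1024 · min R 185/512 → 739/2048
13 of 15 · BRRBRBBBRRRBB · max L 739/2048 · min R 185/512 → 1479/4096
14 of 15 · BRRBRBBBRRRBBB · max L 1479/4096 · min R 185/512 → 2959/8192
15 of 15 · BRRBRBBBRRRBBBR · max L 1479/4096 · min R 2959/8192 → 5917/16384

5917/16384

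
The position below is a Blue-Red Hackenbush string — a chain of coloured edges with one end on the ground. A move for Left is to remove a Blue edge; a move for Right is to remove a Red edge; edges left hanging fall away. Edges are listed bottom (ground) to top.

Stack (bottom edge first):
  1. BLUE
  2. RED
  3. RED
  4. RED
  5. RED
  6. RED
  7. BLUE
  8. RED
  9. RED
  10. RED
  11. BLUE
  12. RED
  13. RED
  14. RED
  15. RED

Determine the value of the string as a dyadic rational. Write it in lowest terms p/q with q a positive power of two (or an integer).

Recurse on prefixes of the 15-edge string BLUE RED RED RED RED RED BLUE RED RED RED BLUE RED RED RED RED:
val_1 [B]  L=[0]  R=[none]  => 1
val_2 [BR]  L=[0]  R=[1]  => 1/2
val_3 [BRR]  L=[0]  R=[1/2,1]  => 1/4
val_4 [BRRR]  L=[0]  R=[1/4,1/2,1]  => 1/8
val_5 [BRRRR]  L=[0]  R=[1/8,1/4,1/2,1]  => 1/16
val_6 [BRRRRR]  L=[0]  R=[1/16,1/8,1/4,1/2,1]  => 1/32
val_7 [BRRRRRB]  L=[0,1/32]  R=[1/16,1/8,1/4,1/2,1]  => 3/64
val_8 [BRRRRRBR]  L=[0,1/32]  R=[3/64,1/16,1/8,1/4,1/2,1]  => 5/128
val_9 [BRRRRRBRR]  L=[0,1/32]  R=[5/128,3/64,1/16,1/8,1/4,1/2,1]  => 9/256
val_10 [BRRRRRBRRR]  L=[0,1/32]  R=[9/256,5/128,3/64,1/16,1/8,1/4,1/2,1]  => 17/512
val_11 [BRRRRRBRRRB]  L=[0,1/32,17/512]  R=[9/256,5/128,3/64,1/16,1/8,1/4,1/2,1]  => 35/1024
val_12 [BRRRRRBRRRBR]  L=[0,1/32,17/512]  R=[35/1024,9/256,5/128,3/64,1/16,1/8,1/4,1/2,1]  => 69/2048
val_13 [BRRRRRBRRRBRR]  L=[0,1/32,17/512]  R=[69/2048,35/1024,9/256,5/128,3/64,1/16,1/8,1/4,1/2,1]  => 137/4096
val_14 [BRRRRRBRRRBRRR]  L=[0,1/32,17/512]  R=[137/4096,69/2048,35/1024,9/256,5/128,3/64,1/16,1/8,1/4,1/2,1]  => 273/8192
val_15 [BRRRRRBRRRBRRRR]  L=[0,1/32,17/512]  R=[273/8192,137/4096,69/2048,35/1024,9/256,5/128,3/64,1/16,1/8,1/4,1/2,1]  => 545/16384

545/16384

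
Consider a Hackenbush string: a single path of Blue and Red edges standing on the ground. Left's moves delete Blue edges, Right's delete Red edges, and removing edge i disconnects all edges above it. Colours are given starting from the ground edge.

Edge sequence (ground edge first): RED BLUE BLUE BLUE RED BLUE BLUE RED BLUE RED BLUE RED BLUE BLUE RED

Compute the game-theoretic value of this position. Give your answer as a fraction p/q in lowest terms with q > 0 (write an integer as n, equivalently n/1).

Recurse on prefixes of the 15-edge string RED BLUE BLUE BLUE RED BLUE BLUE RED BLUE RED BLUE RED BLUE BLUE RED:
1 of 15 · R · max L −∞ · min R 0 = -1
2 of 15 · RB · max L -1 · min R 0 = -1/2
3 of 15 · RBB · max L -1/2 · min R 0 = -1/4
4 of 15 · RBBB · max L -1/4 · min R 0 = -1/8
5 of 15 · RBBBR · max L -1/4 · min R -1/8 = -3/16
6 of 15 · RBBBRB · max L -3/16 · min R -1/8 = -5/32
7 of 15 · RBBBRBB · max L -5/32 · min R -1/8 = -9/64
8 of 15 · RBBBRBBR · max L -5/32 · min R -9/64 = -19/128
9 of 15 · RBBBRBBRB · max L -19/128 · min R -9/64 = -37/256
10 of 15 · RBBBRBBRBR · max L -19/128 · min R -37/256 = -75/512
11 of 15 · RBBBRBBRBRB · max L -75/512 · min R -37/256 = -149/1024
12 of 15 · RBBBRBBRBRBR · max L -75/512 · min R -149/1024 = -299/2048
13 of 15 · RBBBRBBRBRBRB · max L -299/2048 · min R -149/1024 = -597/4096
14 of 15 · RBBBRBBRBRBRBB · max L -597/4096 · min R -149/1024 = -1193/8192
15 of 15 · RBBBRBBRBRBRBBR · max L -597/4096 · min R -1193/8192 = -2387/16384

-2387/16384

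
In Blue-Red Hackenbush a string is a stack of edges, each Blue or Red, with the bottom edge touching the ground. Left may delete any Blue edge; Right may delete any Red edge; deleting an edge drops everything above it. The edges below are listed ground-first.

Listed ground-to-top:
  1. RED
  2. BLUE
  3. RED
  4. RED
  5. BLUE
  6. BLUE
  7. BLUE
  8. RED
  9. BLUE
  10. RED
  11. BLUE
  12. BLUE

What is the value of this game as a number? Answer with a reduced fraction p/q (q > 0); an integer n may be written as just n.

Prefix values for RED BLUE RED RED BLUE BLUE BLUE RED BLUE RED BLUE BLUE via {L|R} + simplicity:
g(R) = { none | 0 } → -1
g(RB) = { -1 | 0 } → -1/2
g(RBR) = { -1 | -1/2 0 } → -3/4
g(RBRR) = { -1 | -3/4 -1/2 0 } → -7/8
g(RBRRB) = { -1 -7/8 | -3/4 -1/2 0 } → -13/16
g(RBRRBB) = { -1 -7/8 -13/16 | -3/4 -1/2 0 } → -25/32
g(RBRRBBB) = { -1 -7/8 -13/16 -25/32 | -3/4 -1/2 0 } → -49/64
g(RBRRBBBR) = { -1 -7/8 -13/16 -25/32 | -49/64 -3/4 -1/2 0 } → -99/128
g(RBRRBBBRB) = { -1 -7/8 -13/16 -25/32 -99/128 | -49/64 -3/4 -1/2 0 } → -197/256
g(RBRRBBBRBR) = { -1 -7/8 -13/16 -25/32 -99/128 | -197/256 -49/64 -3/4 -1/2 0 } → -395/512
g(RBRRBBBRBRB) = { -1 -7/8 -13/16 -25/32 -99/128 -395/512 | -197/256 -49/64 -3/4 -1/2 0 } → -789/1024
g(RBRRBBBRBRBB) = { -1 -7/8 -13/16 -25/32 -99/128 -395/512 -789/1024 | -197/256 -49/64 -3/4 -1/2 0 } → -1577/2048

-1577/2048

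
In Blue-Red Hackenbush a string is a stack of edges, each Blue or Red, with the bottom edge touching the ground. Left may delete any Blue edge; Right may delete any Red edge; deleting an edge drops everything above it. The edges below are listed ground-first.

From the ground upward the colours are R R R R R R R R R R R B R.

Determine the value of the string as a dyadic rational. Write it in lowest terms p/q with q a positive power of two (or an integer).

step 1: add R to get R; options L={  } R={ 0 } gives -1
step 2: add R to get RR; options L={  } R={ -1 0 } gives -2
step 3: add R to get RRR; options L={  } R={ -2 -1 0 } gives -3
step 4: add R to get RRRR; options L={  } R={ -3 -2 -1 0 } gives -4
step 5: add R to get RRRRR; options L={  } R={ -4 -3 -2 -1 0 } gives -5
step 6: add R to get RRRRRR; options L={  } R={ -5 -4 -3 -2 -1 0 } gives -6
step 7: add R to get RRRRRRR; options L={  } R={ -6 -5 -4 -3 -2 -1 0 } gives -7
step 8: add R to get RRRRRRRR; options L={  } R={ -7 -6 -5 -4 -3 -2 -1 0 } gives -8
step 9: add R to get RRRRRRRRR; options L={  } R={ -8 -7 -6 -5 -4 -3 -2 -1 0 } gives -9
step 10: add R to get RRRRRRRRRR; options L={  } R={ -9 -8 -7 -6 -5 -4 -3 -2 -1 0 } gives -10
step 11: add R to get RRRRRRRRRRR; options L={  } R={ -10 -9 -8 -7 -6 -5 -4 -3 -2 -1 0 } gives -11
step 12: add B to get RRRRRRRRRRRB; options L={ -11 } R={ -10 -9 -8 -7 -6 -5 -4 -3 -2 -1 0 } gives -21/2
step 13: add R to get RRRRRRRRRRRBR; options L={ -11 } R={ -21/2 -10 -9 -8 -7 -6 -5 -4 -3 -2 -1 0 } gives -43/4

-43/4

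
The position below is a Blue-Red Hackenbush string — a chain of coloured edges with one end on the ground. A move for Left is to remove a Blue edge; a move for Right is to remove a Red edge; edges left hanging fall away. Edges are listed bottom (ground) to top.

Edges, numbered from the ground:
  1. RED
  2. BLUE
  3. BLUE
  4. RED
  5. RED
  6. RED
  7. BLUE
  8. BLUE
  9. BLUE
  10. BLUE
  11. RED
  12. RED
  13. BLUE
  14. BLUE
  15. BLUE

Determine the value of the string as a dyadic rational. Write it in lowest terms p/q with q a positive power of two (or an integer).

value(R) = { · | 0 } ⇒ -1
value(RB) = { -1 | 0 } ⇒ -1/2
value(RBB) = { -1,-1/2 | 0 } ⇒ -1/4
value(RBBR) = { -1,-1/2 | -1/4,0 } ⇒ -3/8
value(RBBRR) = { -1,-1/2 | -3/8,-1/4,0 } ⇒ -7/16
value(RBBRRR) = { -1,-1/2 | -7/16,-3/8,-1/4,0 } ⇒ -15/32
value(RBBRRRB) = { -1,-1/2,-15/32 | -7/16,-3/8,-1/4,0 } ⇒ -29/64
value(RBBRRRBB) = { -1,-1/2,-15/32,-29/64 | -7/16,-3/8,-1/4,0 } ⇒ -57/128
value(RBBRRRBBB) = { -1,-1/2,-15/32,-29/64,-57/128 | -7/16,-3/8,-1/4,0 } ⇒ -113/256
value(RBBRRRBBBB) = { -1,-1/2,-15/32,-29/64,-57/128,-113/256 | -7/16,-3/8,-1/4,0 } ⇒ -225/512
value(RBBRRRBBBBR) = { -1,-1/2,-15/32,-29/64,-57/128,-113/256 | -225/512,-7/16,-3/8,-1/4,0 } ⇒ -451/1024
value(RBBRRRBBBBRR) = { -1,-1/2,-15/32,-29/64,-57/128,-113/256 | -451/1024,-225/512,-7/16,-3/8,-1/4,0 } ⇒ -903/2048
value(RBBRRRBBBBRRB) = { -1,-1/2,-15/32,-29/64,-57/128,-113/256,-903/2048 | -451/1024,-225/512,-7/16,-3/8,-1/4,0 } ⇒ -1805/4096
value(RBBRRRBBBBRRBB) = { -1,-1/2,-15/32,-29/64,-57/128,-113/256,-903/2048,-1805/4096 | -451/1024,-225/512,-7/16,-3/8,-1/4,0 } ⇒ -3609/8192
value(RBBRRRBBBBRRBBB) = { -1,-1/2,-15/32,-29/64,-57/128,-113/256,-903/2048,-1805/4096,-3609/8192 | -451/1024,-225/512,-7/16,-3/8,-1/4,0 } ⇒ -7217/16384

-7217/16384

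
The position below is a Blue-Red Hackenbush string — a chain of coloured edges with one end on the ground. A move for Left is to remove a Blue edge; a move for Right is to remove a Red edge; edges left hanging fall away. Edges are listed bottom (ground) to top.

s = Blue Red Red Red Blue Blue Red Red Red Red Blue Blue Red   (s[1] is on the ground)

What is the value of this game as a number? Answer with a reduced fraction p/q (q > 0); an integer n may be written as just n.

val(B) = { 0 |  } gives 1
val(BR) = { 0 | 1 } gives 1/2
val(BRR) = { 0 | 1/2,1 } gives 1/4
val(BRRR) = { 0 | 1/4,1/2,1 } gives 1/8
val(BRRRB) = { 0,1/8 | 1/4,1/2,1 } gives 3/16
val(BRRRBB) = { 0,1/8,3/16 | 1/4,1/2,1 } gives 7/32
val(BRRRBBR) = { 0,1/8,3/16 | 7/32,1/4,1/2,1 } gives 13/64
val(BRRRBBRR) = { 0,1/8,3/16 | 13/64,7/32,1/4,1/2,1 } gives 25/128
val(BRRRBBRRR) = { 0,1/8,3/16 | 25/128,13/64,7/32,1/4,1/2,1 } gives 49/256
val(BRRRBBRRRR) = { 0,1/8,3/16 | 49/256,25/128,13/64,7/32,1/4,1/2,1 } gives 97/512
val(BRRRBBRRRRB) = { 0,1/8,3/16,97/512 | 49/256,25/128,13/64,7/32,1/4,1/2,1 } gives 195/1024
val(BRRRBBRRRRBB) = { 0,1/8,3/16,97/512,195/1024 | 49/256,25/128,13/64,7/32,1/4,1/2,1 } gives 391/2048
val(BRRRBBRRRRBBR) = { 0,1/8,3/16,97/512,195/1024 | 391/2048,49/256,25/128,13/64,7/32,1/4,1/2,1 } gives 781/4096

781/4096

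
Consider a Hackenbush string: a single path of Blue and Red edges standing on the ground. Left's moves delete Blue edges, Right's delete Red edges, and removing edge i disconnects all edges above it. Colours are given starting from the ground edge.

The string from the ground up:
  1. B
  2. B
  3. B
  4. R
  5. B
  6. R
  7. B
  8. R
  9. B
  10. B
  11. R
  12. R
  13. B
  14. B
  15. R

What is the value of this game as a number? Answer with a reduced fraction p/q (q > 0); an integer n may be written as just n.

10957/4096

Prefix values for B B B R B R B R B B R R B B R via {L|R} + simplicity:
B: Left { 0 }, Right { none } ⇒ simplest 1
BB: Left { 0,1 }, Right { none } ⇒ simplest 2
BBB: Left { 0,1,2 }, Right { none } ⇒ simplest 3
BBBR: Left { 0,1,2 }, Right { 3 } ⇒ simplest 5/2
BBBRB: Left { 0,1,2,5/2 }, Right { 3 } ⇒ simplest 11/4
BBBRBR: Left { 0,1,2,5/2 }, Right { 11/4,3 } ⇒ simplest 21/8
BBBRBRB: Left { 0,1,2,5/2,21/8 }, Right { 11/4,3 } ⇒ simplest 43/16
BBBRBRBR: Left { 0,1,2,5/2,21/8 }, Right { 43/16,11/4,3 } ⇒ simplest 85/32
BBBRBRBRB: Left { 0,1,2,5/2,21/8,85/32 }, Right { 43/16,11/4,3 } ⇒ simplest 171/64
BBBRBRBRBB: Left { 0,1,2,5/2,21/8,85/32,171/64 }, Right { 43/16,11/4,3 } ⇒ simplest 343/128
BBBRBRBRBBR: Left { 0,1,2,5/2,21/8,85/32,171/64 }, Right { 343/128,43/16,11/4,3 } ⇒ simplest 685/256
BBBRBRBRBBRR: Left { 0,1,2,5/2,21/8,85/32,171/64 }, Right { 685/256,343/128,43/16,11/4,3 } ⇒ simplest 1369/512
BBBRBRBRBBRRB: Left { 0,1,2,5/2,21/8,85/32,171/64,1369/512 }, Right { 685/256,343/128,43/16,11/4,3 } ⇒ simplest 2739/1024
BBBRBRBRBBRRBB: Left { 0,1,2,5/2,21/8,85/32,171/64,1369/512,2739/1024 }, Right { 685/256,343/128,43/16,11/4,3 } ⇒ simplest 5479/2048
BBBRBRBRBBRRBBR: Left { 0,1,2,5/2,21/8,85/32,171/64,1369/512,2739/1024 }, Right { 5479/2048,685/256,343/128,43/16,11/4,3 } ⇒ simplest 10957/4096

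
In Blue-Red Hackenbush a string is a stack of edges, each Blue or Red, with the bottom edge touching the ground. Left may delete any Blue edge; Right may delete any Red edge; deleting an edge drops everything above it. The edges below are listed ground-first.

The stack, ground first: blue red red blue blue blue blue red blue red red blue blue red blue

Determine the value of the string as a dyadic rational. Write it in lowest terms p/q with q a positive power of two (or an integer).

Build value(s[:k]) for k = 1..15, string s = blue red red blue blue blue blue red blue red red blue blue red blue.
b: Left { 0 }, Right { · } = simplest 1
br: Left { 0 }, Right { 1 } = simplest 1/2
brr: Left { 0 }, Right { 1/2, 1 } = simplest 1/4
brrb: Left { 0, 1/4 }, Right { 1/2, 1 } = simplest 3/8
brrbb: Left { 0, 1/4, 3/8 }, Right { 1/2, 1 } = simplest 7/16
brrbbb: Left { 0, 1/4, 3/8, 7/16 }, Right { 1/2, 1 } = simplest 15/32
brrbbbb: Left { 0, 1/4, 3/8, 7/16, 15/32 }, Right { 1/2, 1 } = simplest 31/64
brrbbbbr: Left { 0, 1/4, 3/8, 7/16, 15/32 }, Right { 31/64, 1/2, 1 } = simplest 61/128
brrbbbbrb: Left { 0, 1/4, 3/8, 7/16, 15/32, 61/128 }, Right { 31/64, 1/2, 1 } = simplest 123/256
brrbbbbrbr: Left { 0, 1/4, 3/8, 7/16, 15/32, 61/128 }, Right { 123/256, 31/64, 1/2, 1 } = simplest 245/512
brrbbbbrbrr: Left { 0, 1/4, 3/8, 7/16, 15/32, 61/128 }, Right { 245/512, 123/256, 31/64, 1/2, 1 } = simplest 489/1024
brrbbbbrbrrb: Left { 0, 1/4, 3/8, 7/16, 15/32, 61/128, 489/1024 }, Right { 245/512, 123/256, 31/64, 1/2, 1 } = simplest 979/2048
brrbbbbrbrrbb: Left { 0, 1/4, 3/8, 7/16, 15/32, 61/128, 489/1024, 979/2048 }, Right { 245/512, 123/256, 31/64, 1/2, 1 } = simplest 1959/4096
brrbbbbrbrrbbr: Left { 0, 1/4, 3/8, 7/16, 15/32, 61/128, 489/1024, 979/2048 }, Right { 1959/4096, 245/512, 123/256, 31/64, 1/2, 1 } = simplest 3917/8192
brrbbbbrbrrbbrb: Left { 0, 1/4, 3/8, 7/16, 15/32, 61/128, 489/1024, 979/2048, 3917/8192 }, Right { 1959/4096, 245/512, 123/256, 31/64, 1/2, 1 } = simplest 7835/16384

7835/16384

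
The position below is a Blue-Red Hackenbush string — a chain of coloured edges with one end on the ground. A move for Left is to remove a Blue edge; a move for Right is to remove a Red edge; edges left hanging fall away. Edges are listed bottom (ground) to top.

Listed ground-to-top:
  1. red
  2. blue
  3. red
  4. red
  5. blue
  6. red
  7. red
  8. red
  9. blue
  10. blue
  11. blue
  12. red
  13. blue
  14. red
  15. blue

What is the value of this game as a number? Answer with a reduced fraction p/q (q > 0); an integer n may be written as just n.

Build value(s[:k]) for k = 1..15, string s = red blue red red blue red red red blue blue blue red blue red blue.
1 of 15 · r · max L −∞ · min R 0 → -1
2 of 15 · rb · max L -1 · min R 0 → -1/2
3 of 15 · rbr · max L -1 · min R -1/2 → -3/4
4 of 15 · rbrr · max L -1 · min R -3/4 → -7/8
5 of 15 · rbrrb · max L -7/8 · min R -3/4 → -13/16
6 of 15 · rbrrbr · max L -7/8 · min R -13/16 → -27/32
7 of 15 · rbrrbrr · max L -7/8 · min R -27/32 → -55/64
8 of 15 · rbrrbrrr · max L -7/8 · min R -55/64 → -111/128
9 of 15 · rbrrbrrrb · max L -111/128 · min R -55/64 → -221/256
10 of 15 · rbrrbrrrbb · max L -221/256 · min R -55/64 → -441/512
11 of 15 · rbrrbrrrbbb · max L -441/512 · min R -55/64 → -881/1024
12 of 15 · rbrrbrrrbbbr · max L -441/512 · min R -881/1024 → -1763/2048
13 of 15 · rbrrbrrrbbbrb · max L -1763/2048 · min R -881/1024 → -3525/4096
14 of 15 · rbrrbrrrbbbrbr · max L -1763/2048 · min R -3525/4096 → -7051/8192
15 of 15 · rbrrbrrrbbbrbrb · max L -7051/8192 · min R -3525/4096 → -14101/16384

-14101/16384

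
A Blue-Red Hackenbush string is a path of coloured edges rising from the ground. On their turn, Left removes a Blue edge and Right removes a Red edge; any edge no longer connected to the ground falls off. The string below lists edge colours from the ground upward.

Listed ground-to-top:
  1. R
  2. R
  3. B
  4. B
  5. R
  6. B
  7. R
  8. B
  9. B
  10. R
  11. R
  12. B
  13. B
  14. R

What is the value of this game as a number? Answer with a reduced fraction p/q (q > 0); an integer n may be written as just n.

Prefix values for R R B B R B R B B R R B B R via {L|R} + simplicity:
G(R) = {  | 0 } ⇒ -1
G(RR) = {  | -1 0 } ⇒ -2
G(RRB) = { -2 | -1 0 } ⇒ -3/2
G(RRBB) = { -2 -3/2 | -1 0 } ⇒ -5/4
G(RRBBR) = { -2 -3/2 | -5/4 -1 0 } ⇒ -11/8
G(RRBBRB) = { -2 -3/2 -11/8 | -5/4 -1 0 } ⇒ -21/16
G(RRBBRBR) = { -2 -3/2 -11/8 | -21/16 -5/4 -1 0 } ⇒ -43/32
G(RRBBRBRB) = { -2 -3/2 -11/8 -43/32 | -21/16 -5/4 -1 0 } ⇒ -85/64
G(RRBBRBRBB) = { -2 -3/2 -11/8 -43/32 -85/64 | -21/16 -5/4 -1 0 } ⇒ -169/128
G(RRBBRBRBBR) = { -2 -3/2 -11/8 -43/32 -85/64 | -169/128 -21/16 -5/4 -1 0 } ⇒ -339/256
G(RRBBRBRBBRR) = { -2 -3/2 -11/8 -43/32 -85/64 | -339/256 -169/128 -21/16 -5/4 -1 0 } ⇒ -679/512
G(RRBBRBRBBRRB) = { -2 -3/2 -11/8 -43/32 -85/64 -679/512 | -339/256 -169/128 -21/16 -5/4 -1 0 } ⇒ -1357/1024
G(RRBBRBRBBRRBB) = { -2 -3/2 -11/8 -43/32 -85/64 -679/512 -1357/1024 | -339/256 -169/128 -21/16 -5/4 -1 0 } ⇒ -2713/2048
G(RRBBRBRBBRRBBR) = { -2 -3/2 -11/8 -43/32 -85/64 -679/512 -1357/1024 | -2713/2048 -339/256 -169/128 -21/16 -5/4 -1 0 } ⇒ -5427/4096

-5427/4096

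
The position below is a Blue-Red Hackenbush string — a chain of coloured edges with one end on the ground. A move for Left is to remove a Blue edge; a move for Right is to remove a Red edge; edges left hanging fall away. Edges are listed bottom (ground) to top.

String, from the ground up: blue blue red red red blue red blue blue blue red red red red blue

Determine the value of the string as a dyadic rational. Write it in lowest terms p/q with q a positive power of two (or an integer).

9667/8192

Build G(s[:k]) for k = 1..15, string s = blue blue red red red blue red blue blue blue red red red red blue.
1 of 15 · b · max L 0 · min R +∞ => 1
2 of 15 · bb · max L 1 · min R +∞ => 2
3 of 15 · bbr · max L 1 · min R 2 => 3/2
4 of 15 · bbrr · max L 1 · min R 3/2 => 5/4
5 of 15 · bbrrr · max L 1 · min R 5/4 => 9/8
6 of 15 · bbrrrb · max L 9/8 · min R 5/4 => 19/16
7 of 15 · bbrrrbr · max L 9/8 · min R 19/16 => 37/32
8 of 15 · bbrrrbrb · max L 37/32 · min R 19/16 => 75/64
9 of 15 · bbrrrbrbb · max L 75/64 · min R 19/16 => 151/128
10 of 15 · bbrrrbrbbb · max L 151/128 · min R 19/16 => 303/256
11 of 15 · bbrrrbrbbbr · max L 151/128 · min R 303/256 => 605/512
12 of 15 · bbrrrbrbbbrr · max L 151/128 · min R 605/512 => 1209/1024
13 of 15 · bbrrrbrbbbrrr · max L 151/128 · min R 1209/1024 => 2417/2048
14 of 15 · bbrrrbrbbbrrrr · max L 151/128 · min R 2417/2048 => 4833/4096
15 of 15 · bbrrrbrbbbrrrrb · max L 4833/4096 · min R 2417/2048 => 9667/8192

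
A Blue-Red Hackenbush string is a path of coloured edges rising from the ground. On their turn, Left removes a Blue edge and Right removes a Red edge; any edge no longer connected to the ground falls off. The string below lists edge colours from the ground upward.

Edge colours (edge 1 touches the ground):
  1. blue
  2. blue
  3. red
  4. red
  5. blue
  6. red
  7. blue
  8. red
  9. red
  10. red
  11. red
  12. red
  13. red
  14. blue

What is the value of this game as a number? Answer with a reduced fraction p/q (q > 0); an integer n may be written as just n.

5379/4096

Recurse on prefixes of the 14-edge string blue blue red red blue red blue red red red red red red blue:
b: Left { 0 }, Right { · } — simplest 1
bb: Left { 0,1 }, Right { · } — simplest 2
bbr: Left { 0,1 }, Right { 2 } — simplest 3/2
bbrr: Left { 0,1 }, Right { 3/2,2 } — simplest 5/4
bbrrb: Left { 0,1,5/4 }, Right { 3/2,2 } — simplest 11/8
bbrrbr: Left { 0,1,5/4 }, Right { 11/8,3/2,2 } — simplest 21/16
bbrrbrb: Left { 0,1,5/4,21/16 }, Right { 11/8,3/2,2 } — simplest 43/32
bbrrbrbr: Left { 0,1,5/4,21/16 }, Right { 43/32,11/8,3/2,2 } — simplest 85/64
bbrrbrbrr: Left { 0,1,5/4,21/16 }, Right { 85/64,43/32,11/8,3/2,2 } — simplest 169/128
bbrrbrbrrr: Left { 0,1,5/4,21/16 }, Right { 169/128,85/64,43/32,11/8,3/2,2 } — simplest 337/256
bbrrbrbrrrr: Left { 0,1,5/4,21/16 }, Right { 337/256,169/128,85/64,43/32,11/8,3/2,2 } — simplest 673/512
bbrrbrbrrrrr: Left { 0,1,5/4,21/16 }, Right { 673/512,337/256,169/128,85/64,43/32,11/8,3/2,2 } — simplest 1345/1024
bbrrbrbrrrrrr: Left { 0,1,5/4,21/16 }, Right { 1345/1024,673/512,337/256,169/128,85/64,43/32,11/8,3/2,2 } — simplest 2689/2048
bbrrbrbrrrrrrb: Left { 0,1,5/4,21/16,2689/2048 }, Right { 1345/1024,673/512,337/256,169/128,85/64,43/32,11/8,3/2,2 } — simplest 5379/4096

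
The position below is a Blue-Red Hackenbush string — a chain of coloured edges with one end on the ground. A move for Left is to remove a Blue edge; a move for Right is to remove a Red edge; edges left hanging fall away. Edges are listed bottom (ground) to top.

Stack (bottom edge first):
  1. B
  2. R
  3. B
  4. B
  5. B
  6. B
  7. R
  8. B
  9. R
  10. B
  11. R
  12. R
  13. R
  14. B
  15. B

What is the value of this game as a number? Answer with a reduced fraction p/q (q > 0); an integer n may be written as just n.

15687/16384

Build g(s[:k]) for k = 1..15, string s = B R B B B B R B R B R R R B B.
step 1: add B to get B; options L={ 0 } R={ · } → 1
step 2: add R to get BR; options L={ 0 } R={ 1 } → 1/2
step 3: add B to get BRB; options L={ 0, 1/2 } R={ 1 } → 3/4
step 4: add B to get BRBB; options L={ 0, 1/2, 3/4 } R={ 1 } → 7/8
step 5: add B to get BRBBB; options L={ 0, 1/2, 3/4, 7/8 } R={ 1 } → 15/16
step 6: add B to get BRBBBB; options L={ 0, 1/2, 3/4, 7/8, 15/16 } R={ 1 } → 31/32
step 7: add R to get BRBBBBR; options L={ 0, 1/2, 3/4, 7/8, 15/16 } R={ 31/32, 1 } → 61/64
step 8: add B to get BRBBBBRB; options L={ 0, 1/2, 3/4, 7/8, 15/16, 61/64 } R={ 31/32, 1 } → 123/128
step 9: add R to get BRBBBBRBR; options L={ 0, 1/2, 3/4, 7/8, 15/16, 61/64 } R={ 123/128, 31/32, 1 } → 245/256
step 10: add B to get BRBBBBRBRB; options L={ 0, 1/2, 3/4, 7/8, 15/16, 61/64, 245/256 } R={ 123/128, 31/32, 1 } → 491/512
step 11: add R to get BRBBBBRBRBR; options L={ 0, 1/2, 3/4, 7/8, 15/16, 61/64, 245/256 } R={ 491/512, 123/128, 31/32, 1 } → 981/1024
step 12: add R to get BRBBBBRBRBRR; options L={ 0, 1/2, 3/4, 7/8, 15/16, 61/64, 245/256 } R={ 981/1024, 491/512, 123/128, 31/32, 1 } → 1961/2048
step 13: add R to get BRBBBBRBRBRRR; options L={ 0, 1/2, 3/4, 7/8, 15/16, 61/64, 245/256 } R={ 1961/2048, 981/1024, 491/512, 123/128, 31/32, 1 } → 3921/4096
step 14: add B to get BRBBBBRBRBRRRB; options L={ 0, 1/2, 3/4, 7/8, 15/16, 61/64, 245/256, 3921/4096 } R={ 1961/2048, 981/1024, 491/512, 123/128, 31/32, 1 } → 7843/8192
step 15: add B to get BRBBBBRBRBRRRBB; options L={ 0, 1/2, 3/4, 7/8, 15/16, 61/64, 245/256, 3921/4096, 7843/8192 } R={ 1961/2048, 981/1024, 491/512, 123/128, 31/32, 1 } → 15687/16384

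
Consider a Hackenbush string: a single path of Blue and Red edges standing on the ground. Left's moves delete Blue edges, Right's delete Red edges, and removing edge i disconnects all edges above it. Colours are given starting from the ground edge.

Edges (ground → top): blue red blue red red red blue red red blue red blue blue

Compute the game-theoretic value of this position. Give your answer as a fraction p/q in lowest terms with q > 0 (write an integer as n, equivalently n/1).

1 of 13 · b · max L 0 · min R +∞ ⇒ 1
2 of 13 · br · max L 0 · min R 1 ⇒ 1/2
3 of 13 · brb · max L 1/2 · min R 1 ⇒ 3/4
4 of 13 · brbr · max L 1/2 · min R 3/4 ⇒ 5/8
5 of 13 · brbrr · max L 1/2 · min R 5/8 ⇒ 9/16
6 of 13 · brbrrr · max L 1/2 · min R 9/16 ⇒ 17/32
7 of 13 · brbrrrb · max L 17/32 · min R 9/16 ⇒ 35/64
8 of 13 · brbrrrbr · max L 17/32 · min R 35/64 ⇒ 69/128
9 of 13 · brbrrrbrr · max L 17/32 · min R 69/128 ⇒ 137/256
10 of 13 · brbrrrbrrb · max L 137/256 · min R 69/128 ⇒ 275/512
11 of 13 · brbrrrbrrbr · max L 137/256 · min R 275/512 ⇒ 549/1024
12 of 13 · brbrrrbrrbrb · max L 549/1024 · min R 275/512 ⇒ 1099/2048
13 of 13 · brbrrrbrrbrbb · max L 1099/2048 · min R 275/512 ⇒ 2199/4096

2199/4096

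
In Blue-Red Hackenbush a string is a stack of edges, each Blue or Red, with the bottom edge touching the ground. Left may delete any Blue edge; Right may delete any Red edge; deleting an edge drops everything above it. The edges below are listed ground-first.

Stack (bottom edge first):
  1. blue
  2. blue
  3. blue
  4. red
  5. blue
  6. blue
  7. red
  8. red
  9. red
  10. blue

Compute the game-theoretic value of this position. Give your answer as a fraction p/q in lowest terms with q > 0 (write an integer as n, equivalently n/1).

Recurse on prefixes of the 10-edge string blue blue blue red blue blue red red red blue:
b: Left { 0 }, Right { none } -> simplest 1
bb: Left { 0, 1 }, Right { none } -> simplest 2
bbb: Left { 0, 1, 2 }, Right { none } -> simplest 3
bbbr: Left { 0, 1, 2 }, Right { 3 } -> simplest 5/2
bbbrb: Left { 0, 1, 2, 5/2 }, Right { 3 } -> simplest 11/4
bbbrbb: Left { 0, 1, 2, 5/2, 11/4 }, Right { 3 } -> simplest 23/8
bbbrbbr: Left { 0, 1, 2, 5/2, 11/4 }, Right { 23/8, 3 } -> simplest 45/16
bbbrbbrr: Left { 0, 1, 2, 5/2, 11/4 }, Right { 45/16, 23/8, 3 } -> simplest 89/32
bbbrbbrrr: Left { 0, 1, 2, 5/2, 11/4 }, Right { 89/32, 45/16, 23/8, 3 } -> simplest 177/64
bbbrbbrrrb: Left { 0, 1, 2, 5/2, 11/4, 177/64 }, Right { 89/32, 45/16, 23/8, 3 } -> simplest 355/128

355/128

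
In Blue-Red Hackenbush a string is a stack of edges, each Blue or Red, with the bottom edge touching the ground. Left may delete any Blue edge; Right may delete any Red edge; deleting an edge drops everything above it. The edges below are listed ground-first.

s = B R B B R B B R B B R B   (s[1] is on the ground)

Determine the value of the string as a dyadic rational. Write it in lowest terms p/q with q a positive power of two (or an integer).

1755/2048

Recurse on prefixes of the 12-edge string B R B B R B B R B B R B:
step 1: add B to get B; options L={ 0 } R={  } so 1
step 2: add R to get BR; options L={ 0 } R={ 1 } so 1/2
step 3: add B to get BRB; options L={ 0, 1/2 } R={ 1 } so 3/4
step 4: add B to get BRBB; options L={ 0, 1/2, 3/4 } R={ 1 } so 7/8
step 5: add R to get BRBBR; options L={ 0, 1/2, 3/4 } R={ 7/8, 1 } so 13/16
step 6: add B to get BRBBRB; options L={ 0, 1/2, 3/4, 13/16 } R={ 7/8, 1 } so 27/32
step 7: add B to get BRBBRBB; options L={ 0, 1/2, 3/4, 13/16, 27/32 } R={ 7/8, 1 } so 55/64
step 8: add R to get BRBBRBBR; options L={ 0, 1/2, 3/4, 13/16, 27/32 } R={ 55/64, 7/8, 1 } so 109/128
step 9: add B to get BRBBRBBRB; options L={ 0, 1/2, 3/4, 13/16, 27/32, 109/128 } R={ 55/64, 7/8, 1 } so 219/256
step 10: add B to get BRBBRBBRBB; options L={ 0, 1/2, 3/4, 13/16, 27/32, 109/128, 219/256 } R={ 55/64, 7/8, 1 } so 439/512
step 11: add R to get BRBBRBBRBBR; options L={ 0, 1/2, 3/4, 13/16, 27/32, 109/128, 219/256 } R={ 439/512, 55/64, 7/8, 1 } so 877/1024
step 12: add B to get BRBBRBBRBBRB; options L={ 0, 1/2, 3/4, 13/16, 27/32, 109/128, 219/256, 877/1024 } R={ 439/512, 55/64, 7/8, 1 } so 1755/2048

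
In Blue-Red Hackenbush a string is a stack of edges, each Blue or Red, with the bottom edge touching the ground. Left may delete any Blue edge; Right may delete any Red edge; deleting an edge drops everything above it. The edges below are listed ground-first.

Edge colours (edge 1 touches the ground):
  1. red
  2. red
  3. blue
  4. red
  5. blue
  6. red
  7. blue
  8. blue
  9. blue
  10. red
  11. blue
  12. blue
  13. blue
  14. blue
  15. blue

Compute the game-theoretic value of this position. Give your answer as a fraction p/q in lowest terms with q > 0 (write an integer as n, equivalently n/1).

Build G(s[:k]) for k = 1..15, string s = red red blue red blue red blue blue blue red blue blue blue blue blue.
G(r) = { ∅ | 0 } gives -1
G(rr) = { ∅ | -1 0 } gives -2
G(rrb) = { -2 | -1 0 } gives -3/2
G(rrbr) = { -2 | -3/2 -1 0 } gives -7/4
G(rrbrb) = { -2 -7/4 | -3/2 -1 0 } gives -13/8
G(rrbrbr) = { -2 -7/4 | -13/8 -3/2 -1 0 } gives -27/16
G(rrbrbrb) = { -2 -7/4 -27/16 | -13/8 -3/2 -1 0 } gives -53/32
G(rrbrbrbb) = { -2 -7/4 -27/16 -53/32 | -13/8 -3/2 -1 0 } gives -105/64
G(rrbrbrbbb) = { -2 -7/4 -27/16 -53/32 -105/64 | -13/8 -3/2 -1 0 } gives -209/128
G(rrbrbrbbbr) = { -2 -7/4 -27/16 -53/32 -105/64 | -209/128 -13/8 -3/2 -1 0 } gives -419/256
G(rrbrbrbbbrb) = { -2 -7/4 -27/16 -53/32 -105/64 -419/256 | -209/128 -13/8 -3/2 -1 0 } gives -837/512
G(rrbrbrbbbrbb) = { -2 -7/4 -27/16 -53/32 -105/64 -419/256 -837/512 | -209/128 -13/8 -3/2 -1 0 } gives -1673/1024
G(rrbrbrbbbrbbb) = { -2 -7/4 -27/16 -53/32 -105/64 -419/256 -837/512 -1673/1024 | -209/128 -13/8 -3/2 -1 0 } gives -3345/2048
G(rrbrbrbbbrbbbb) = { -2 -7/4 -27/16 -53/32 -105/64 -419/256 -837/512 -1673/1024 -3345/2048 | -209/128 -13/8 -3/2 -1 0 } gives -6689/4096
G(rrbrbrbbbrbbbbb) = { -2 -7/4 -27/16 -53/32 -105/64 -419/256 -837/512 -1673/1024 -3345/2048 -6689/4096 | -209/128 -13/8 -3/2 -1 0 } gives -13377/8192

-13377/8192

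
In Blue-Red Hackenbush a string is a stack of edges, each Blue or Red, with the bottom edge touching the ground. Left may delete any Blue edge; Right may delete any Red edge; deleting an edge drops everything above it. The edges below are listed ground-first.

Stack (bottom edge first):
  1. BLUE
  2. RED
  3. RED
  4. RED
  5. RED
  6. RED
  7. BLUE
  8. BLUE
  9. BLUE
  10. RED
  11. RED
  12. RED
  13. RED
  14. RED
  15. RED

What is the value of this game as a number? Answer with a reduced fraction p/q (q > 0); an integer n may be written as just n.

edge 1 of 15 (BLUE): { 0 | · } -> 1
edge 2 of 15 (RED): { 0 | 1 } -> 1/2
edge 3 of 15 (RED): { 0 | 1/2; 1 } -> 1/4
edge 4 of 15 (RED): { 0 | 1/4; 1/2; 1 } -> 1/8
edge 5 of 15 (RED): { 0 | 1/8; 1/4; 1/2; 1 } -> 1/16
edge 6 of 15 (RED): { 0 | 1/16; 1/8; 1/4; 1/2; 1 } -> 1/32
edge 7 of 15 (BLUE): { 0; 1/32 | 1/16; 1/8; 1/4; 1/2; 1 } -> 3/64
edge 8 of 15 (BLUE): { 0; 1/32; 3/64 | 1/16; 1/8; 1/4; 1/2; 1 } -> 7/128
edge 9 of 15 (BLUE): { 0; 1/32; 3/64; 7/128 | 1/16; 1/8; 1/4; 1/2; 1 } -> 15/256
edge 10 of 15 (RED): { 0; 1/32; 3/64; 7/128 | 15/256; 1/16; 1/8; 1/4; 1/2; 1 } -> 29/512
edge 11 of 15 (RED): { 0; 1/32; 3/64; 7/128 | 29/512; 15/256; 1/16; 1/8; 1/4; 1/2; 1 } -> 57/1024
edge 12 of 15 (RED): { 0; 1/32; 3/64; 7/128 | 57/1024; 29/512; 15/256; 1/16; 1/8; 1/4; 1/2; 1 } -> 113/2048
edge 13 of 15 (RED): { 0; 1/32; 3/64; 7/128 | 113/2048; 57/1024; 29/512; 15/256; 1/16; 1/8; 1/4; 1/2; 1 } -> 225/4096
edge 14 of 15 (RED): { 0; 1/32; 3/64; 7/128 | 225/4096; 113/2048; 57/1024; 29/512; 15/256; 1/16; 1/8; 1/4; 1/2; 1 } -> 449/8192
edge 15 of 15 (RED): { 0; 1/32; 3/64; 7/128 | 449/8192; 225/4096; 113/2048; 57/1024; 29/512; 15/256; 1/16; 1/8; 1/4; 1/2; 1 } -> 897/16384

897/16384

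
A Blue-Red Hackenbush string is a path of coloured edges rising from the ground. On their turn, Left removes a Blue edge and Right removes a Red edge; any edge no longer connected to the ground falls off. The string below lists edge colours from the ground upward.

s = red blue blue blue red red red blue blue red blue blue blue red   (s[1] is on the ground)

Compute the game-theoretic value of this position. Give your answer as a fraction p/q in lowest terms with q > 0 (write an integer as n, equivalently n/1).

step 1: add red to get r; options L={ · } R={ 0 } → -1
step 2: add blue to get rb; options L={ -1 } R={ 0 } → -1/2
step 3: add blue to get rbb; options L={ -1, -1/2 } R={ 0 } → -1/4
step 4: add blue to get rbbb; options L={ -1, -1/2, -1/4 } R={ 0 } → -1/8
step 5: add red to get rbbbr; options L={ -1, -1/2, -1/4 } R={ -1/8, 0 } → -3/16
step 6: add red to get rbbbrr; options L={ -1, -1/2, -1/4 } R={ -3/16, -1/8, 0 } → -7/32
step 7: add red to get rbbbrrr; options L={ -1, -1/2, -1/4 } R={ -7/32, -3/16, -1/8, 0 } → -15/64
step 8: add blue to get rbbbrrrb; options L={ -1, -1/2, -1/4, -15/64 } R={ -7/32, -3/16, -1/8, 0 } → -29/128
step 9: add blue to get rbbbrrrbb; options L={ -1, -1/2, -1/4, -15/64, -29/128 } R={ -7/32, -3/16, -1/8, 0 } → -57/256
step 10: add red to get rbbbrrrbbr; options L={ -1, -1/2, -1/4, -15/64, -29/128 } R={ -57/256, -7/32, -3/16, -1/8, 0 } → -115/512
step 11: add blue to get rbbbrrrbbrb; options L={ -1, -1/2, -1/4, -15/64, -29/128, -115/512 } R={ -57/256, -7/32, -3/16, -1/8, 0 } → -229/1024
step 12: add blue to get rbbbrrrbbrbb; options L={ -1, -1/2, -1/4, -15/64, -29/128, -115/512, -229/1024 } R={ -57/256, -7/32, -3/16, -1/8, 0 } → -457/2048
step 13: add blue to get rbbbrrrbbrbbb; options L={ -1, -1/2, -1/4, -15/64, -29/128, -115/512, -229/1024, -457/2048 } R={ -57/256, -7/32, -3/16, -1/8, 0 } → -913/4096
step 14: add red to get rbbbrrrbbrbbbr; options L={ -1, -1/2, -1/4, -15/64, -29/128, -115/512, -229/1024, -457/2048 } R={ -913/4096, -57/256, -7/32, -3/16, -1/8, 0 } → -1827/8192

-1827/8192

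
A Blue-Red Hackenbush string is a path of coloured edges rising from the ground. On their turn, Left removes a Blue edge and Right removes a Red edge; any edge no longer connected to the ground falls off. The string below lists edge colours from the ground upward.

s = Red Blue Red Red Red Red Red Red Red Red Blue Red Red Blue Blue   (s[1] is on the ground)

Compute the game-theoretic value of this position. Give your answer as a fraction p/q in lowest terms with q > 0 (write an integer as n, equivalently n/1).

-16345/16384

Build g(s[:k]) for k = 1..15, string s = Red Blue Red Red Red Red Red Red Red Red Blue Red Red Blue Blue.
g_1 [R]  L=[·]  R=[0]  -> -1
g_2 [RB]  L=[-1]  R=[0]  -> -1/2
g_3 [RBR]  L=[-1]  R=[-1/2; 0]  -> -3/4
g_4 [RBRR]  L=[-1]  R=[-3/4; -1/2; 0]  -> -7/8
g_5 [RBRRR]  L=[-1]  R=[-7/8; -3/4; -1/2; 0]  -> -15/16
g_6 [RBRRRR]  L=[-1]  R=[-15/16; -7/8; -3/4; -1/2; 0]  -> -31/32
g_7 [RBRRRRR]  L=[-1]  R=[-31/32; -15/16; -7/8; -3/4; -1/2; 0]  -> -63/64
g_8 [RBRRRRRR]  L=[-1]  R=[-63/64; -31/32; -15/16; -7/8; -3/4; -1/2; 0]  -> -127/128
g_9 [RBRRRRRRR]  L=[-1]  R=[-127/128; -63/64; -31/32; -15/16; -7/8; -3/4; -1/2; 0]  -> -255/256
g_10 [RBRRRRRRRR]  L=[-1]  R=[-255/256; -127/128; -63/64; -31/32; -15/16; -7/8; -3/4; -1/2; 0]  -> -511/512
g_11 [RBRRRRRRRRB]  L=[-1; -511/512]  R=[-255/256; -127/128; -63/64; -31/32; -15/16; -7/8; -3/4; -1/2; 0]  -> -1021/1024
g_12 [RBRRRRRRRRBR]  L=[-1; -511/512]  R=[-1021/1024; -255/256; -127/128; -63/64; -31/32; -15/16; -7/8; -3/4; -1/2; 0]  -> -2043/2048
g_13 [RBRRRRRRRRBRR]  L=[-1; -511/512]  R=[-2043/2048; -1021/1024; -255/256; -127/128; -63/64; -31/32; -15/16; -7/8; -3/4; -1/2; 0]  -> -4087/4096
g_14 [RBRRRRRRRRBRRB]  L=[-1; -511/512; -4087/4096]  R=[-2043/2048; -1021/1024; -255/256; -127/128; -63/64; -31/32; -15/16; -7/8; -3/4; -1/2; 0]  -> -8173/8192
g_15 [RBRRRRRRRRBRRBB]  L=[-1; -511/512; -4087/4096; -8173/8192]  R=[-2043/2048; -1021/1024; -255/256; -127/128; -63/64; -31/32; -15/16; -7/8; -3/4; -1/2; 0]  -> -16345/16384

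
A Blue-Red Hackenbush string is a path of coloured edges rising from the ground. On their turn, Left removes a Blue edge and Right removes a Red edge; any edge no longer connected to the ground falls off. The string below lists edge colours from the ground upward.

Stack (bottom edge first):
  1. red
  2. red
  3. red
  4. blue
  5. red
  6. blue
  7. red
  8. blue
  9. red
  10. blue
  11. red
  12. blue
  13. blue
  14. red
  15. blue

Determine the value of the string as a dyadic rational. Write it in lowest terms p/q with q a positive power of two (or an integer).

-10917/4096

Build value(s[:k]) for k = 1..15, string s = red red red blue red blue red blue red blue red blue blue red blue.
value(r) = { — | 0 } = -1
value(rr) = { — | -1 0 } = -2
value(rrr) = { — | -2 -1 0 } = -3
value(rrrb) = { -3 | -2 -1 0 } = -5/2
value(rrrbr) = { -3 | -5/2 -2 -1 0 } = -11/4
value(rrrbrb) = { -3 -11/4 | -5/2 -2 -1 0 } = -21/8
value(rrrbrbr) = { -3 -11/4 | -21/8 -5/2 -2 -1 0 } = -43/16
value(rrrbrbrb) = { -3 -11/4 -43/16 | -21/8 -5/2 -2 -1 0 } = -85/32
value(rrrbrbrbr) = { -3 -11/4 -43/16 | -85/32 -21/8 -5/2 -2 -1 0 } = -171/64
value(rrrbrbrbrb) = { -3 -11/4 -43/16 -171/64 | -85/32 -21/8 -5/2 -2 -1 0 } = -341/128
value(rrrbrbrbrbr) = { -3 -11/4 -43/16 -171/64 | -341/128 -85/32 -21/8 -5/2 -2 -1 0 } = -683/256
value(rrrbrbrbrbrb) = { -3 -11/4 -43/16 -171/64 -683/256 | -341/128 -85/32 -21/8 -5/2 -2 -1 0 } = -1365/512
value(rrrbrbrbrbrbb) = { -3 -11/4 -43/16 -171/64 -683/256 -1365/512 | -341/128 -85/32 -21/8 -5/2 -2 -1 0 } = -2729/1024
value(rrrbrbrbrbrbbr) = { -3 -11/4 -43/16 -171/64 -683/256 -1365/512 | -2729/1024 -341/128 -85/32 -21/8 -5/2 -2 -1 0 } = -5459/2048
value(rrrbrbrbrbrbbrb) = { -3 -11/4 -43/16 -171/64 -683/256 -1365/512 -5459/2048 | -2729/1024 -341/128 -85/32 -21/8 -5/2 -2 -1 0 } = -10917/4096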